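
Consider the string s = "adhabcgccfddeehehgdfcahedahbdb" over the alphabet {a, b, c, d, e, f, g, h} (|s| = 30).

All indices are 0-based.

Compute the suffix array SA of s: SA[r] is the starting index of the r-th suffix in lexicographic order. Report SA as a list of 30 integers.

[3, 0, 25, 21, 29, 4, 27, 20, 7, 8, 5, 24, 28, 10, 11, 18, 1, 23, 12, 13, 15, 19, 9, 6, 17, 2, 26, 22, 14, 16]

sorted suffixes:
  #0 SA[0]=3  'abcgccfddeehehgdfcahedahbdb'
  #1 SA[1]=0  'adhabcgccfddeehehgdfcahedahbdb'
  #2 SA[2]=25  'ahbdb'
  #3 SA[3]=21  'ahedahbdb'
  #4 SA[4]=29  'b'
  #5 SA[5]=4  'bcgccfddeehehgdfcahedahbdb'
  #6 SA[6]=27  'bdb'
  #7 SA[7]=20  'cahedahbdb'
  #8 SA[8]=7  'ccfddeehehgdfcahedahbdb'
  #9 SA[9]=8  'cfddeehehgdfcahedahbdb'
  #10 SA[10]=5  'cgccfddeehehgdfcahedahbdb'
  #11 SA[11]=24  'dahbdb'
  #12 SA[12]=28  'db'
  #13 SA[13]=10  'ddeehehgdfcahedahbdb'
  #14 SA[14]=11  'deehehgdfcahedahbdb'
  #15 SA[15]=18  'dfcahedahbdb'
  #16 SA[16]=1  'dhabcgccfddeehehgdfcahedahbdb'
  #17 SA[17]=23  'edahbdb'
  #18 SA[18]=12  'eehehgdfcahedahbdb'
  #19 SA[19]=13  'ehehgdfcahedahbdb'
  #20 SA[20]=15  'ehgdfcahedahbdb'
  #21 SA[21]=19  'fcahedahbdb'
  #22 SA[22]=9  'fddeehehgdfcahedahbdb'
  #23 SA[23]=6  'gccfddeehehgdfcahedahbdb'
  #24 SA[24]=17  'gdfcahedahbdb'
  #25 SA[25]=2  'habcgccfddeehehgdfcahedahbdb'
  #26 SA[26]=26  'hbdb'
  #27 SA[27]=22  'hedahbdb'
  #28 SA[28]=14  'hehgdfcahedahbdb'
  #29 SA[29]=16  'hgdfcahedahbdb'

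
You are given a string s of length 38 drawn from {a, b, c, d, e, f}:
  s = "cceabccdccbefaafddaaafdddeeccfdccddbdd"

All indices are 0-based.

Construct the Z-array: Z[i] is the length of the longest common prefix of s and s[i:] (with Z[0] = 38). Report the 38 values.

[38, 1, 0, 0, 0, 2, 1, 0, 2, 1, 0, 0, 0, 0, 0, 0, 0, 0, 0, 0, 0, 0, 0, 0, 0, 0, 0, 2, 1, 0, 0, 2, 1, 0, 0, 0, 0, 0]

Z[0]=38
i=1: fresh scan; Z[1]=1 extend→box=[1,2)
i=2: fresh scan; Z[2]=0
i=3: fresh scan; Z[3]=0
i=4: fresh scan; Z[4]=0
i=5: fresh scan; Z[5]=2 extend→box=[5,7)
i=6: min(r-i=1, Z[1]=1)=1; Z[6]=1
i=7: fresh scan; Z[7]=0
i=8: fresh scan; Z[8]=2 extend→box=[8,10)
i=9: min(r-i=1, Z[1]=1)=1; Z[9]=1
i=10: fresh scan; Z[10]=0
i=11: fresh scan; Z[11]=0
i=12: fresh scan; Z[12]=0
i=13: fresh scan; Z[13]=0
i=14: fresh scan; Z[14]=0
i=15: fresh scan; Z[15]=0
i=16: fresh scan; Z[16]=0
i=17: fresh scan; Z[17]=0
i=18: fresh scan; Z[18]=0
i=19: fresh scan; Z[19]=0
i=20: fresh scan; Z[20]=0
i=21: fresh scan; Z[21]=0
i=22: fresh scan; Z[22]=0
i=23: fresh scan; Z[23]=0
i=24: fresh scan; Z[24]=0
i=25: fresh scan; Z[25]=0
i=26: fresh scan; Z[26]=0
i=27: fresh scan; Z[27]=2 extend→box=[27,29)
i=28: min(r-i=1, Z[1]=1)=1; Z[28]=1
i=29: fresh scan; Z[29]=0
i=30: fresh scan; Z[30]=0
i=31: fresh scan; Z[31]=2 extend→box=[31,33)
i=32: min(r-i=1, Z[1]=1)=1; Z[32]=1
i=33: fresh scan; Z[33]=0
i=34: fresh scan; Z[34]=0
i=35: fresh scan; Z[35]=0
i=36: fresh scan; Z[36]=0
i=37: fresh scan; Z[37]=0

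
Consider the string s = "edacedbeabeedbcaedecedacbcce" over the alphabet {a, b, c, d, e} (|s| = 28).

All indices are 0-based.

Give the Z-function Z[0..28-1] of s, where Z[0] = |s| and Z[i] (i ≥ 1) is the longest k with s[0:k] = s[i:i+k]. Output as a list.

[28, 0, 0, 0, 2, 0, 0, 1, 0, 0, 1, 2, 0, 0, 0, 0, 2, 0, 1, 0, 4, 0, 0, 0, 0, 0, 0, 1]

Z[0]=28
i=1: i≥r, start 0; Z[1]=0
i=2: i≥r, start 0; Z[2]=0
i=3: i≥r, start 0; Z[3]=0
i=4: i≥r, start 0; Z[4]=2 extend→box=[4,6)
i=5: min(r-i=1, Z[1]=0)=0; Z[5]=0
i=6: i≥r, start 0; Z[6]=0
i=7: i≥r, start 0; Z[7]=1 extend→box=[7,8)
i=8: i≥r, start 0; Z[8]=0
i=9: i≥r, start 0; Z[9]=0
i=10: i≥r, start 0; Z[10]=1 extend→box=[10,11)
i=11: i≥r, start 0; Z[11]=2 extend→box=[11,13)
i=12: min(r-i=1, Z[1]=0)=0; Z[12]=0
i=13: i≥r, start 0; Z[13]=0
i=14: i≥r, start 0; Z[14]=0
i=15: i≥r, start 0; Z[15]=0
i=16: i≥r, start 0; Z[16]=2 extend→box=[16,18)
i=17: min(r-i=1, Z[1]=0)=0; Z[17]=0
i=18: i≥r, start 0; Z[18]=1 extend→box=[18,19)
i=19: i≥r, start 0; Z[19]=0
i=20: i≥r, start 0; Z[20]=4 extend→box=[20,24)
i=21: min(r-i=3, Z[1]=0)=0; Z[21]=0
i=22: min(r-i=2, Z[2]=0)=0; Z[22]=0
i=23: min(r-i=1, Z[3]=0)=0; Z[23]=0
i=24: i≥r, start 0; Z[24]=0
i=25: i≥r, start 0; Z[25]=0
i=26: i≥r, start 0; Z[26]=0
i=27: i≥r, start 0; Z[27]=1 extend→box=[27,28)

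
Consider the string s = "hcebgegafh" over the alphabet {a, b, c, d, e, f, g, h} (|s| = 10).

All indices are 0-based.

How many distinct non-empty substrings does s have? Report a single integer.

rank | idx | suffix
   0 |   7 | afh
   1 |   3 | bgegafh
   2 |   1 | cebgegafh
   3 |   2 | ebgegafh
   4 |   5 | egafh
   5 |   8 | fh
   6 |   6 | gafh
   7 |   4 | gegafh
   8 |   9 | h
   9 |   0 | hcebgegafh

SA = [7, 3, 1, 2, 5, 8, 6, 4, 9, 0]
i: (SA[i-1],SA[i]) lcp shared
  1: (7,3) 0 ''
  2: (3,1) 0 ''
  3: (1,2) 0 ''
  4: (2,5) 1 'e'
  5: (5,8) 0 ''
  6: (8,6) 0 ''
  7: (6,4) 1 'g'
  8: (4,9) 0 ''
  9: (9,0) 1 'h'

n(n+1)/2 = 10·11/2 = 55
Σ LCP = 0 + 0 + 0 + 0 + 1 + 0 + 0 + 1 + 0 + 1 = 3
distinct = 55 − 3 = 52

52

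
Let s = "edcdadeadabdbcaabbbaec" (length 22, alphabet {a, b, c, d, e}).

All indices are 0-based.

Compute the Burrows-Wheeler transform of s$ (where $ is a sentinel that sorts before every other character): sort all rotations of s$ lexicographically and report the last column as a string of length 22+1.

ccadedbbbadaebdacbeada$

rank  rotation                 last
    0  $edcdadeadabdbcaabbbaec  c
    1  aabbbaec$edcdadeadabdbc  c
    2  abbbaec$edcdadeadabdbca  a
    3  abdbcaabbbaec$edcdadead  d
    4  adabdbcaabbbaec$edcdade  e
    5  adeadabdbcaabbbaec$edcd  d
    6  aec$edcdadeadabdbcaabbb  b
    7  baec$edcdadeadabdbcaabb  b
    8  bbaec$edcdadeadabdbcaab  b
    9  bbbaec$edcdadeadabdbcaa  a
   10  bcaabbbaec$edcdadeadabd  d
   11  bdbcaabbbaec$edcdadeada  a
   12  c$edcdadeadabdbcaabbbae  e
   13  caabbbaec$edcdadeadabdb  b
   14  cdadeadabdbcaabbbaec$ed  d
   15  dabdbcaabbbaec$edcdadea  a
   16  dadeadabdbcaabbbaec$edc  c
   17  dbcaabbbaec$edcdadeadab  b
   18  dcdadeadabdbcaabbbaec$e  e
   19  deadabdbcaabbbaec$edcda  a
   20  eadabdbcaabbbaec$edcdad  d
   21  ec$edcdadeadabdbcaabbba  a
   22  edcdadeadabdbcaabbbaec$  $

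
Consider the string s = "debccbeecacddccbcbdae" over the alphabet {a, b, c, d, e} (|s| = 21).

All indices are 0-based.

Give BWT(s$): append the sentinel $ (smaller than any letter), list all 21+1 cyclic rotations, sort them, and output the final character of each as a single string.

ecdceccecbcdbabdc$adeb

rank  rotation                last
    0  $debccbeecacddccbcbdae  e
    1  acddccbcbdae$debccbeec  c
    2  ae$debccbeecacddccbcbd  d
    3  bcbdae$debccbeecacddcc  c
    4  bccbeecacddccbcbdae$de  e
    5  bdae$debccbeecacddccbc  c
    6  beecacddccbcbdae$debcc  c
    7  cacddccbcbdae$debccbee  e
    8  cbcbdae$debccbeecacddc  c
    9  cbdae$debccbeecacddccb  b
   10  cbeecacddccbcbdae$debc  c
   11  ccbcbdae$debccbeecacdd  d
   12  ccbeecacddccbcbdae$deb  b
   13  cddccbcbdae$debccbeeca  a
   14  dae$debccbeecacddccbcb  b
   15  dccbcbdae$debccbeecacd  d
   16  ddccbcbdae$debccbeecac  c
   17  debccbeecacddccbcbdae$  $
   18  e$debccbeecacddccbcbda  a
   19  ebccbeecacddccbcbdae$d  d
   20  ecacddccbcbdae$debccbe  e
   21  eecacddccbcbdae$debccb  b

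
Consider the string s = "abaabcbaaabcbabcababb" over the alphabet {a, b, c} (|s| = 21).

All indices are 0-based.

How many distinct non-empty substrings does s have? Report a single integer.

sorted suffixes:
  #0 SA[0]=7  'aaabcbabcababb'
  #1 SA[1]=2  'aabcbaaabcbabcababb'
  #2 SA[2]=8  'aabcbabcababb'
  #3 SA[3]=0  'abaabcbaaabcbabcababb'
  #4 SA[4]=16  'ababb'
  #5 SA[5]=18  'abb'
  #6 SA[6]=13  'abcababb'
  #7 SA[7]=3  'abcbaaabcbabcababb'
  #8 SA[8]=9  'abcbabcababb'
  #9 SA[9]=20  'b'
  #10 SA[10]=6  'baaabcbabcababb'
  #11 SA[11]=1  'baabcbaaabcbabcababb'
  #12 SA[12]=17  'babb'
  #13 SA[13]=12  'babcababb'
  #14 SA[14]=19  'bb'
  #15 SA[15]=14  'bcababb'
  #16 SA[16]=4  'bcbaaabcbabcababb'
  #17 SA[17]=10  'bcbabcababb'
  #18 SA[18]=15  'cababb'
  #19 SA[19]=5  'cbaaabcbabcababb'
  #20 SA[20]=11  'cbabcababb'

SA = [7, 2, 8, 0, 16, 18, 13, 3, 9, 20, 6, 1, 17, 12, 19, 14, 4, 10, 15, 5, 11]
[i] adj suffixes → lcp
  [1] 7/2 → 2 ('aa')
  [2] 2/8 → 6 ('aabcba')
  [3] 8/0 → 1 ('a')
  [4] 0/16 → 3 ('aba')
  [5] 16/18 → 2 ('ab')
  [6] 18/13 → 2 ('ab')
  [7] 13/3 → 3 ('abc')
  [8] 3/9 → 5 ('abcba')
  [9] 9/20 → 0 ('')
  [10] 20/6 → 1 ('b')
  [11] 6/1 → 3 ('baa')
  [12] 1/17 → 2 ('ba')
  [13] 17/12 → 3 ('bab')
  [14] 12/19 → 1 ('b')
  [15] 19/14 → 1 ('b')
  [16] 14/4 → 2 ('bc')
  [17] 4/10 → 4 ('bcba')
  [18] 10/15 → 0 ('')
  [19] 15/5 → 1 ('c')
  [20] 5/11 → 3 ('cba')

n(n+1)/2 = 21·22/2 = 231
Σ LCP = 0 + 2 + 6 + 1 + 3 + 2 + 2 + 3 + 5 + 0 + 1 + 3 + 2 + 3 + 1 + 1 + 2 + 4 + 0 + 1 + 3 = 45
distinct = 231 − 45 = 186

186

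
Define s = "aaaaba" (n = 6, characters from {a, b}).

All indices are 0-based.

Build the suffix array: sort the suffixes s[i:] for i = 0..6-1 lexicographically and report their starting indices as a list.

[5, 0, 1, 2, 3, 4]

rank | idx | suffix
   0 |   5 | a
   1 |   0 | aaaaba
   2 |   1 | aaaba
   3 |   2 | aaba
   4 |   3 | aba
   5 |   4 | ba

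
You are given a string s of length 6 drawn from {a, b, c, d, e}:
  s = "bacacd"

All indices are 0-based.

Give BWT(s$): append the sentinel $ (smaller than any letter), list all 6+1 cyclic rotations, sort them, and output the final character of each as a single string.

rank  rotation last
    0  $bacacd  d
    1  acacd$b  b
    2  acd$bac  c
    3  bacacd$  $
    4  cacd$ba  a
    5  cd$baca  a
    6  d$bacac  c

dbc$aac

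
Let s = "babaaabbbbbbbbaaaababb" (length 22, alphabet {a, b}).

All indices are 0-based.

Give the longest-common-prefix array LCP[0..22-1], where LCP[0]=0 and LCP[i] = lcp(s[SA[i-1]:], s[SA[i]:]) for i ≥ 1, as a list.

[0, 3, 4, 2, 3, 1, 3, 2, 3, 0, 1, 4, 2, 3, 1, 2, 2, 3, 4, 5, 6, 7]

sorted suffixes:
  #0 SA[0]=14  'aaaababb'
  #1 SA[1]=15  'aaababb'
  #2 SA[2]=3  'aaabbbbbbbbaaaababb'
  #3 SA[3]=16  'aababb'
  #4 SA[4]=4  'aabbbbbbbbaaaababb'
  #5 SA[5]=1  'abaaabbbbbbbbaaaababb'
  #6 SA[6]=17  'ababb'
  #7 SA[7]=19  'abb'
  #8 SA[8]=5  'abbbbbbbbaaaababb'
  #9 SA[9]=21  'b'
  #10 SA[10]=13  'baaaababb'
  #11 SA[11]=2  'baaabbbbbbbbaaaababb'
  #12 SA[12]=0  'babaaabbbbbbbbaaaababb'
  #13 SA[13]=18  'babb'
  #14 SA[14]=20  'bb'
  #15 SA[15]=12  'bbaaaababb'
  #16 SA[16]=11  'bbbaaaababb'
  #17 SA[17]=10  'bbbbaaaababb'
  #18 SA[18]=9  'bbbbbaaaababb'
  #19 SA[19]=8  'bbbbbbaaaababb'
  #20 SA[20]=7  'bbbbbbbaaaababb'
  #21 SA[21]=6  'bbbbbbbbaaaababb'

SA = [14, 15, 3, 16, 4, 1, 17, 19, 5, 21, 13, 2, 0, 18, 20, 12, 11, 10, 9, 8, 7, 6]
[i] adj suffixes → lcp
  [1] 14/15 → 3 ('aaa')
  [2] 15/3 → 4 ('aaab')
  [3] 3/16 → 2 ('aa')
  [4] 16/4 → 3 ('aab')
  [5] 4/1 → 1 ('a')
  [6] 1/17 → 3 ('aba')
  [7] 17/19 → 2 ('ab')
  [8] 19/5 → 3 ('abb')
  [9] 5/21 → 0 ('')
  [10] 21/13 → 1 ('b')
  [11] 13/2 → 4 ('baaa')
  [12] 2/0 → 2 ('ba')
  [13] 0/18 → 3 ('bab')
  [14] 18/20 → 1 ('b')
  [15] 20/12 → 2 ('bb')
  [16] 12/11 → 2 ('bb')
  [17] 11/10 → 3 ('bbb')
  [18] 10/9 → 4 ('bbbb')
  [19] 9/8 → 5 ('bbbbb')
  [20] 8/7 → 6 ('bbbbbb')
  [21] 7/6 → 7 ('bbbbbbb')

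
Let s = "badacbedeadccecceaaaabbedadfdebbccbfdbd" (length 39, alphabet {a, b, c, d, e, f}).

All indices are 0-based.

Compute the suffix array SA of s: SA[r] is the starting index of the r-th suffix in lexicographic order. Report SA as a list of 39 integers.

rank→(start, suffix):
  0 → (17, 'aaaabbedadfdebbccbfdbd')
  1 → (18, 'aaabbedadfdebbccbfdbd')
  2 → (19, 'aabbedadfdebbccbfdbd')
  3 → (20, 'abbedadfdebbccbfdbd')
  4 → (3, 'acbedeadccecceaaaabbedadfdebbccbfdbd')
  5 → (1, 'adacbedeadccecceaaaabbedadfdebbccbfdbd')
  6 → (9, 'adccecceaaaabbedadfdebbccbfdbd')
  7 → (25, 'adfdebbccbfdbd')
  8 → (0, 'badacbedeadccecceaaaabbedadfdebbccbfdbd')
  9 → (30, 'bbccbfdbd')
  10 → (21, 'bbedadfdebbccbfdbd')
  11 → (31, 'bccbfdbd')
  12 → (37, 'bd')
  13 → (22, 'bedadfdebbccbfdbd')
  14 → (5, 'bedeadccecceaaaabbedadfdebbccbfdbd')
  15 → (34, 'bfdbd')
  16 → (4, 'cbedeadccecceaaaabbedadfdebbccbfdbd')
  17 → (33, 'cbfdbd')
  18 → (32, 'ccbfdbd')
  19 → (14, 'cceaaaabbedadfdebbccbfdbd')
  20 → (11, 'ccecceaaaabbedadfdebbccbfdbd')
  21 → (15, 'ceaaaabbedadfdebbccbfdbd')
  22 → (12, 'cecceaaaabbedadfdebbccbfdbd')
  23 → (38, 'd')
  24 → (2, 'dacbedeadccecceaaaabbedadfdebbccbfdbd')
  25 → (24, 'dadfdebbccbfdbd')
  26 → (36, 'dbd')
  27 → (10, 'dccecceaaaabbedadfdebbccbfdbd')
  28 → (7, 'deadccecceaaaabbedadfdebbccbfdbd')
  29 → (28, 'debbccbfdbd')
  30 → (26, 'dfdebbccbfdbd')
  31 → (16, 'eaaaabbedadfdebbccbfdbd')
  32 → (8, 'eadccecceaaaabbedadfdebbccbfdbd')
  33 → (29, 'ebbccbfdbd')
  34 → (13, 'ecceaaaabbedadfdebbccbfdbd')
  35 → (23, 'edadfdebbccbfdbd')
  36 → (6, 'edeadccecceaaaabbedadfdebbccbfdbd')
  37 → (35, 'fdbd')
  38 → (27, 'fdebbccbfdbd')

[17, 18, 19, 20, 3, 1, 9, 25, 0, 30, 21, 31, 37, 22, 5, 34, 4, 33, 32, 14, 11, 15, 12, 38, 2, 24, 36, 10, 7, 28, 26, 16, 8, 29, 13, 23, 6, 35, 27]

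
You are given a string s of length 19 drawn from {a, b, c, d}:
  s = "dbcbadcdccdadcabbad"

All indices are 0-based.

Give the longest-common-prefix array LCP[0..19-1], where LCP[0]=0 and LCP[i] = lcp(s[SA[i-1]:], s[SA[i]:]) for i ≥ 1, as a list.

[0, 1, 2, 3, 0, 3, 1, 1, 0, 1, 1, 1, 2, 0, 1, 1, 1, 2, 2]

rank→(start, suffix):
  0 → (14, 'abbad')
  1 → (17, 'ad')
  2 → (11, 'adcabbad')
  3 → (4, 'adcdccdadcabbad')
  4 → (16, 'bad')
  5 → (3, 'badcdccdadcabbad')
  6 → (15, 'bbad')
  7 → (1, 'bcbadcdccdadcabbad')
  8 → (13, 'cabbad')
  9 → (2, 'cbadcdccdadcabbad')
  10 → (8, 'ccdadcabbad')
  11 → (9, 'cdadcabbad')
  12 → (6, 'cdccdadcabbad')
  13 → (18, 'd')
  14 → (10, 'dadcabbad')
  15 → (0, 'dbcbadcdccdadcabbad')
  16 → (12, 'dcabbad')
  17 → (7, 'dccdadcabbad')
  18 → (5, 'dcdccdadcabbad')

SA = [14, 17, 11, 4, 16, 3, 15, 1, 13, 2, 8, 9, 6, 18, 10, 0, 12, 7, 5]
rank  pair      lcp
   1  s[14:],s[17:]  1  'a'
   2  s[17:],s[11:]  2  'ad'
   3  s[11:],s[4:]  3  'adc'
   4  s[4:],s[16:]  0  ''
   5  s[16:],s[3:]  3  'bad'
   6  s[3:],s[15:]  1  'b'
   7  s[15:],s[1:]  1  'b'
   8  s[1:],s[13:]  0  ''
   9  s[13:],s[2:]  1  'c'
  10  s[2:],s[8:]  1  'c'
  11  s[8:],s[9:]  1  'c'
  12  s[9:],s[6:]  2  'cd'
  13  s[6:],s[18:]  0  ''
  14  s[18:],s[10:]  1  'd'
  15  s[10:],s[0:]  1  'd'
  16  s[0:],s[12:]  1  'd'
  17  s[12:],s[7:]  2  'dc'
  18  s[7:],s[5:]  2  'dc'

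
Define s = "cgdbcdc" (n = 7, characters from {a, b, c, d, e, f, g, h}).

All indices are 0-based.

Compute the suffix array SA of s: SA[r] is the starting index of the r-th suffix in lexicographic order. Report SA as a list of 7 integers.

[3, 6, 4, 0, 2, 5, 1]

sorted suffixes:
  #0 SA[0]=3  'bcdc'
  #1 SA[1]=6  'c'
  #2 SA[2]=4  'cdc'
  #3 SA[3]=0  'cgdbcdc'
  #4 SA[4]=2  'dbcdc'
  #5 SA[5]=5  'dc'
  #6 SA[6]=1  'gdbcdc'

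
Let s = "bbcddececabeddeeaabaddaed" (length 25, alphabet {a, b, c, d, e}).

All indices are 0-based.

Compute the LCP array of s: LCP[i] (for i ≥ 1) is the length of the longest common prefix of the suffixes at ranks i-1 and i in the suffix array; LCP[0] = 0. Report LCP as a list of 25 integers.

sorted suffixes:
  #0 SA[0]=16  'aabaddaed'
  #1 SA[1]=17  'abaddaed'
  #2 SA[2]=9  'abeddeeaabaddaed'
  #3 SA[3]=19  'addaed'
  #4 SA[4]=22  'aed'
  #5 SA[5]=18  'baddaed'
  #6 SA[6]=0  'bbcddececabeddeeaabaddaed'
  #7 SA[7]=1  'bcddececabeddeeaabaddaed'
  #8 SA[8]=10  'beddeeaabaddaed'
  #9 SA[9]=8  'cabeddeeaabaddaed'
  #10 SA[10]=2  'cddececabeddeeaabaddaed'
  #11 SA[11]=6  'cecabeddeeaabaddaed'
  #12 SA[12]=24  'd'
  #13 SA[13]=21  'daed'
  #14 SA[14]=20  'ddaed'
  #15 SA[15]=3  'ddececabeddeeaabaddaed'
  #16 SA[16]=12  'ddeeaabaddaed'
  #17 SA[17]=4  'dececabeddeeaabaddaed'
  #18 SA[18]=13  'deeaabaddaed'
  #19 SA[19]=15  'eaabaddaed'
  #20 SA[20]=7  'ecabeddeeaabaddaed'
  #21 SA[21]=5  'ececabeddeeaabaddaed'
  #22 SA[22]=23  'ed'
  #23 SA[23]=11  'eddeeaabaddaed'
  #24 SA[24]=14  'eeaabaddaed'

SA = [16, 17, 9, 19, 22, 18, 0, 1, 10, 8, 2, 6, 24, 21, 20, 3, 12, 4, 13, 15, 7, 5, 23, 11, 14]
i: (SA[i-1],SA[i]) lcp shared
  1: (16,17) 1 'a'
  2: (17,9) 2 'ab'
  3: (9,19) 1 'a'
  4: (19,22) 1 'a'
  5: (22,18) 0 ''
  6: (18,0) 1 'b'
  7: (0,1) 1 'b'
  8: (1,10) 1 'b'
  9: (10,8) 0 ''
  10: (8,2) 1 'c'
  11: (2,6) 1 'c'
  12: (6,24) 0 ''
  13: (24,21) 1 'd'
  14: (21,20) 1 'd'
  15: (20,3) 2 'dd'
  16: (3,12) 3 'dde'
  17: (12,4) 1 'd'
  18: (4,13) 2 'de'
  19: (13,15) 0 ''
  20: (15,7) 1 'e'
  21: (7,5) 2 'ec'
  22: (5,23) 1 'e'
  23: (23,11) 2 'ed'
  24: (11,14) 1 'e'

[0, 1, 2, 1, 1, 0, 1, 1, 1, 0, 1, 1, 0, 1, 1, 2, 3, 1, 2, 0, 1, 2, 1, 2, 1]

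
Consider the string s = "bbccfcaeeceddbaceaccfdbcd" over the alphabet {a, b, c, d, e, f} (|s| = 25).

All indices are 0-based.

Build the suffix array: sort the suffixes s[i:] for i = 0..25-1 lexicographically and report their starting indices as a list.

[17, 14, 6, 13, 0, 1, 22, 5, 2, 18, 23, 15, 9, 3, 19, 24, 12, 21, 11, 16, 8, 10, 7, 4, 20]

rank→(start, suffix):
  0 → (17, 'accfdbcd')
  1 → (14, 'aceaccfdbcd')
  2 → (6, 'aeeceddbaceaccfdbcd')
  3 → (13, 'baceaccfdbcd')
  4 → (0, 'bbccfcaeeceddbaceaccfdbcd')
  5 → (1, 'bccfcaeeceddbaceaccfdbcd')
  6 → (22, 'bcd')
  7 → (5, 'caeeceddbaceaccfdbcd')
  8 → (2, 'ccfcaeeceddbaceaccfdbcd')
  9 → (18, 'ccfdbcd')
  10 → (23, 'cd')
  11 → (15, 'ceaccfdbcd')
  12 → (9, 'ceddbaceaccfdbcd')
  13 → (3, 'cfcaeeceddbaceaccfdbcd')
  14 → (19, 'cfdbcd')
  15 → (24, 'd')
  16 → (12, 'dbaceaccfdbcd')
  17 → (21, 'dbcd')
  18 → (11, 'ddbaceaccfdbcd')
  19 → (16, 'eaccfdbcd')
  20 → (8, 'eceddbaceaccfdbcd')
  21 → (10, 'eddbaceaccfdbcd')
  22 → (7, 'eeceddbaceaccfdbcd')
  23 → (4, 'fcaeeceddbaceaccfdbcd')
  24 → (20, 'fdbcd')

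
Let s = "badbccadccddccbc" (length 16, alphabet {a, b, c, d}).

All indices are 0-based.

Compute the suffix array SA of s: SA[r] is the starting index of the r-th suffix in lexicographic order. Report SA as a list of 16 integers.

sorted suffixes:
  #0 SA[0]=1  'adbccadccddccbc'
  #1 SA[1]=6  'adccddccbc'
  #2 SA[2]=0  'badbccadccddccbc'
  #3 SA[3]=14  'bc'
  #4 SA[4]=3  'bccadccddccbc'
  #5 SA[5]=15  'c'
  #6 SA[6]=5  'cadccddccbc'
  #7 SA[7]=13  'cbc'
  #8 SA[8]=4  'ccadccddccbc'
  #9 SA[9]=12  'ccbc'
  #10 SA[10]=8  'ccddccbc'
  #11 SA[11]=9  'cddccbc'
  #12 SA[12]=2  'dbccadccddccbc'
  #13 SA[13]=11  'dccbc'
  #14 SA[14]=7  'dccddccbc'
  #15 SA[15]=10  'ddccbc'

[1, 6, 0, 14, 3, 15, 5, 13, 4, 12, 8, 9, 2, 11, 7, 10]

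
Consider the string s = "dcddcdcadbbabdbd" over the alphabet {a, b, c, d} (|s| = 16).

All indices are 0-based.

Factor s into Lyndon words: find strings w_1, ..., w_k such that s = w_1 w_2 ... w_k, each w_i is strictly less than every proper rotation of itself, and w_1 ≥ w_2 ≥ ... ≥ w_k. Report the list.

["d", "cdd", "cd", "c", "adbb", "abdbd"]

emit factor 1: 'd' (i=0, period=1)
emit factor 2: 'cdd' (i=1, period=3)
emit factor 3: 'cd' (i=4, period=2)
emit factor 4: 'c' (i=6, period=1)
emit factor 5: 'adbb' (i=7, period=4)
emit factor 6: 'abdbd' (i=11, period=5)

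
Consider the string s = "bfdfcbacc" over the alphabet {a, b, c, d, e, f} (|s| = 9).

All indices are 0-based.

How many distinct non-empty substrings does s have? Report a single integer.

41

rank | idx | suffix
   0 |   6 | acc
   1 |   5 | bacc
   2 |   0 | bfdfcbacc
   3 |   8 | c
   4 |   4 | cbacc
   5 |   7 | cc
   6 |   2 | dfcbacc
   7 |   3 | fcbacc
   8 |   1 | fdfcbacc

SA = [6, 5, 0, 8, 4, 7, 2, 3, 1]
[i] adj suffixes → lcp
  [1] 6/5 → 0 ('')
  [2] 5/0 → 1 ('b')
  [3] 0/8 → 0 ('')
  [4] 8/4 → 1 ('c')
  [5] 4/7 → 1 ('c')
  [6] 7/2 → 0 ('')
  [7] 2/3 → 0 ('')
  [8] 3/1 → 1 ('f')

n(n+1)/2 = 9·10/2 = 45
Σ LCP = 0 + 0 + 1 + 0 + 1 + 1 + 0 + 0 + 1 = 4
distinct = 45 − 4 = 41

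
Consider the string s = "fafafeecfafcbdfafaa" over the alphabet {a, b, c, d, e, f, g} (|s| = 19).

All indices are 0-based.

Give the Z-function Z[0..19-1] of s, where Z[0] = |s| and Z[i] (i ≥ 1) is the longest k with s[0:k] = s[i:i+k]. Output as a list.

[19, 0, 3, 0, 1, 0, 0, 0, 3, 0, 1, 0, 0, 0, 4, 0, 2, 0, 0]

Z[0]=19
i=1: outside box; Z[1]=0
i=2: outside box; Z[2]=3 scan→box=[2,5)
i=3: min(r-i=2, Z[1]=0)=0; Z[3]=0
i=4: min(r-i=1, Z[2]=3)=1; Z[4]=1
i=5: outside box; Z[5]=0
i=6: outside box; Z[6]=0
i=7: outside box; Z[7]=0
i=8: outside box; Z[8]=3 scan→box=[8,11)
i=9: min(r-i=2, Z[1]=0)=0; Z[9]=0
i=10: min(r-i=1, Z[2]=3)=1; Z[10]=1
i=11: outside box; Z[11]=0
i=12: outside box; Z[12]=0
i=13: outside box; Z[13]=0
i=14: outside box; Z[14]=4 scan→box=[14,18)
i=15: min(r-i=3, Z[1]=0)=0; Z[15]=0
i=16: min(r-i=2, Z[2]=3)=2; Z[16]=2
i=17: min(r-i=1, Z[3]=0)=0; Z[17]=0
i=18: outside box; Z[18]=0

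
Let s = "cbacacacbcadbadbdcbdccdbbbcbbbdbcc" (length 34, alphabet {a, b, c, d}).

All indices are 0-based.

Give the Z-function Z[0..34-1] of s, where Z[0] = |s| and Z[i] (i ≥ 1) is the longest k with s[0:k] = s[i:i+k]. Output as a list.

[34, 0, 0, 1, 0, 1, 0, 2, 0, 1, 0, 0, 0, 0, 0, 0, 0, 2, 0, 0, 1, 1, 0, 0, 0, 0, 2, 0, 0, 0, 0, 0, 1, 1]

Z[0]=34
i=1: fresh scan; Z[1]=0
i=2: fresh scan; Z[2]=0
i=3: fresh scan; Z[3]=1 scan→box=[3,4)
i=4: fresh scan; Z[4]=0
i=5: fresh scan; Z[5]=1 scan→box=[5,6)
i=6: fresh scan; Z[6]=0
i=7: fresh scan; Z[7]=2 scan→box=[7,9)
i=8: min(r-i=1, Z[1]=0)=0; Z[8]=0
i=9: fresh scan; Z[9]=1 scan→box=[9,10)
i=10: fresh scan; Z[10]=0
i=11: fresh scan; Z[11]=0
i=12: fresh scan; Z[12]=0
i=13: fresh scan; Z[13]=0
i=14: fresh scan; Z[14]=0
i=15: fresh scan; Z[15]=0
i=16: fresh scan; Z[16]=0
i=17: fresh scan; Z[17]=2 scan→box=[17,19)
i=18: min(r-i=1, Z[1]=0)=0; Z[18]=0
i=19: fresh scan; Z[19]=0
i=20: fresh scan; Z[20]=1 scan→box=[20,21)
i=21: fresh scan; Z[21]=1 scan→box=[21,22)
i=22: fresh scan; Z[22]=0
i=23: fresh scan; Z[23]=0
i=24: fresh scan; Z[24]=0
i=25: fresh scan; Z[25]=0
i=26: fresh scan; Z[26]=2 scan→box=[26,28)
i=27: min(r-i=1, Z[1]=0)=0; Z[27]=0
i=28: fresh scan; Z[28]=0
i=29: fresh scan; Z[29]=0
i=30: fresh scan; Z[30]=0
i=31: fresh scan; Z[31]=0
i=32: fresh scan; Z[32]=1 scan→box=[32,33)
i=33: fresh scan; Z[33]=1 scan→box=[33,34)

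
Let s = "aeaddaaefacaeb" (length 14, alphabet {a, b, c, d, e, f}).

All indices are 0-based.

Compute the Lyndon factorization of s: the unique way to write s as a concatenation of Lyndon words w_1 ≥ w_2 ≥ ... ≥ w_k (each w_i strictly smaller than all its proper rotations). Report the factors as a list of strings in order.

["ae", "add", "aaefacaeb"]

emit factor 1: 'ae' (i=0, period=2)
emit factor 2: 'add' (i=2, period=3)
emit factor 3: 'aaefacaeb' (i=5, period=9)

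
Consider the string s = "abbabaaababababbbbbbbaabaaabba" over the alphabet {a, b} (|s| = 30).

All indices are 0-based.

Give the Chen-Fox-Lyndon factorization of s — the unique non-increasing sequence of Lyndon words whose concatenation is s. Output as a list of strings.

emit factor 1: 'abb' (i=0, period=3)
emit factor 2: 'ab' (i=3, period=2)
emit factor 3: 'aaababababbbbbbbaabaaabb' (i=5, period=24)
emit factor 4: 'a' (i=29, period=1)

["abb", "ab", "aaababababbbbbbbaabaaabb", "a"]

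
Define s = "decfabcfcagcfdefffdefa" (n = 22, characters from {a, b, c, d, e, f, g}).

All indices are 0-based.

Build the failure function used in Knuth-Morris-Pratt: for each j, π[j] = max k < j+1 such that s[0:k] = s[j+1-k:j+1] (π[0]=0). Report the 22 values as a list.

π[0] = 0
j=1 s[j]='e': π[1]=0 (border '')
j=2 s[j]='c': π[2]=0 (border '')
j=3 s[j]='f': π[3]=0 (border '')
j=4 s[j]='a': π[4]=0 (border '')
j=5 s[j]='b': π[5]=0 (border '')
j=6 s[j]='c': π[6]=0 (border '')
j=7 s[j]='f': π[7]=0 (border '')
j=8 s[j]='c': π[8]=0 (border '')
j=9 s[j]='a': π[9]=0 (border '')
j=10 s[j]='g': π[10]=0 (border '')
j=11 s[j]='c': π[11]=0 (border '')
j=12 s[j]='f': π[12]=0 (border '')
j=13 s[j]='d': π[13]=1 (border 'd')
j=14 s[j]='e': π[14]=2 (border 'de')
j=15 s[j]='f': k: 2→0; π[15]=0 (border '')
j=16 s[j]='f': π[16]=0 (border '')
j=17 s[j]='f': π[17]=0 (border '')
j=18 s[j]='d': π[18]=1 (border 'd')
j=19 s[j]='e': π[19]=2 (border 'de')
j=20 s[j]='f': k: 2→0; π[20]=0 (border '')
j=21 s[j]='a': π[21]=0 (border '')

[0, 0, 0, 0, 0, 0, 0, 0, 0, 0, 0, 0, 0, 1, 2, 0, 0, 0, 1, 2, 0, 0]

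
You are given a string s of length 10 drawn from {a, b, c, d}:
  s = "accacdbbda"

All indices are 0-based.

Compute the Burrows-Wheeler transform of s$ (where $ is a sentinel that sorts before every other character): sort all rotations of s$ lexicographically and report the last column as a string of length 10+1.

ad$cdbcaabc

rank  rotation     last
    0  $accacdbbda  a
    1  a$accacdbbd  d
    2  accacdbbda$  $
    3  acdbbda$acc  c
    4  bbda$accacd  d
    5  bda$accacdb  b
    6  cacdbbda$ac  c
    7  ccacdbbda$a  a
    8  cdbbda$acca  a
    9  da$accacdbb  b
   10  dbbda$accac  c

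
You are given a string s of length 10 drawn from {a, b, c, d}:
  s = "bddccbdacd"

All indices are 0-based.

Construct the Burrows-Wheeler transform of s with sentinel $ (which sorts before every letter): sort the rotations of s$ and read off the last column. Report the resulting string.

ddc$cdacbdb

rank  rotation     last
    0  $bddccbdacd  d
    1  acd$bddccbd  d
    2  bdacd$bddcc  c
    3  bddccbdacd$  $
    4  cbdacd$bddc  c
    5  ccbdacd$bdd  d
    6  cd$bddccbda  a
    7  d$bddccbdac  c
    8  dacd$bddccb  b
    9  dccbdacd$bd  d
   10  ddccbdacd$b  b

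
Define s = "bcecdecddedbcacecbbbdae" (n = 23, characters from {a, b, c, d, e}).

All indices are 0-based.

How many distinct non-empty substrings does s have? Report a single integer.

249

sorted suffixes:
  #0 SA[0]=13  'acecbbbdae'
  #1 SA[1]=21  'ae'
  #2 SA[2]=17  'bbbdae'
  #3 SA[3]=18  'bbdae'
  #4 SA[4]=11  'bcacecbbbdae'
  #5 SA[5]=0  'bcecdecddedbcacecbbbdae'
  #6 SA[6]=19  'bdae'
  #7 SA[7]=12  'cacecbbbdae'
  #8 SA[8]=16  'cbbbdae'
  #9 SA[9]=6  'cddedbcacecbbbdae'
  #10 SA[10]=3  'cdecddedbcacecbbbdae'
  #11 SA[11]=14  'cecbbbdae'
  #12 SA[12]=1  'cecdecddedbcacecbbbdae'
  #13 SA[13]=20  'dae'
  #14 SA[14]=10  'dbcacecbbbdae'
  #15 SA[15]=7  'ddedbcacecbbbdae'
  #16 SA[16]=4  'decddedbcacecbbbdae'
  #17 SA[17]=8  'dedbcacecbbbdae'
  #18 SA[18]=22  'e'
  #19 SA[19]=15  'ecbbbdae'
  #20 SA[20]=5  'ecddedbcacecbbbdae'
  #21 SA[21]=2  'ecdecddedbcacecbbbdae'
  #22 SA[22]=9  'edbcacecbbbdae'

SA = [13, 21, 17, 18, 11, 0, 19, 12, 16, 6, 3, 14, 1, 20, 10, 7, 4, 8, 22, 15, 5, 2, 9]
i: (SA[i-1],SA[i]) lcp shared
  1: (13,21) 1 'a'
  2: (21,17) 0 ''
  3: (17,18) 2 'bb'
  4: (18,11) 1 'b'
  5: (11,0) 2 'bc'
  6: (0,19) 1 'b'
  7: (19,12) 0 ''
  8: (12,16) 1 'c'
  9: (16,6) 1 'c'
  10: (6,3) 2 'cd'
  11: (3,14) 1 'c'
  12: (14,1) 3 'cec'
  13: (1,20) 0 ''
  14: (20,10) 1 'd'
  15: (10,7) 1 'd'
  16: (7,4) 1 'd'
  17: (4,8) 2 'de'
  18: (8,22) 0 ''
  19: (22,15) 1 'e'
  20: (15,5) 2 'ec'
  21: (5,2) 3 'ecd'
  22: (2,9) 1 'e'

n(n+1)/2 = 23·24/2 = 276
Σ LCP = 0 + 1 + 0 + 2 + 1 + 2 + 1 + 0 + 1 + 1 + 2 + 1 + 3 + 0 + 1 + 1 + 1 + 2 + 0 + 1 + 2 + 3 + 1 = 27
distinct = 276 − 27 = 249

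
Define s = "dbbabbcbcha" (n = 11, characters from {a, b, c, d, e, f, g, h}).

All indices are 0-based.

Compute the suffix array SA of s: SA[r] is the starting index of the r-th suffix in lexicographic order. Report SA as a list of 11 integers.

[10, 3, 2, 1, 4, 5, 7, 6, 8, 0, 9]

rank | idx | suffix
   0 |  10 | a
   1 |   3 | abbcbcha
   2 |   2 | babbcbcha
   3 |   1 | bbabbcbcha
   4 |   4 | bbcbcha
   5 |   5 | bcbcha
   6 |   7 | bcha
   7 |   6 | cbcha
   8 |   8 | cha
   9 |   0 | dbbabbcbcha
  10 |   9 | ha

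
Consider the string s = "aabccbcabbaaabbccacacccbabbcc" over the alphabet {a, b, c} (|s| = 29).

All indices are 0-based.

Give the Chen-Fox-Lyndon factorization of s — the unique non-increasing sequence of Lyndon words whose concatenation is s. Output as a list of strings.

["aabccbcabb", "aaabbccacacccbabbcc"]

emit factor 1: 'aabccbcabb' (i=0, period=10)
emit factor 2: 'aaabbccacacccbabbcc' (i=10, period=19)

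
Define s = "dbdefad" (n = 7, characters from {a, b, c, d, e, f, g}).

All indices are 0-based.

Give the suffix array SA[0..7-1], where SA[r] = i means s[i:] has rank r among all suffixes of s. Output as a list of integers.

sorted suffixes:
  #0 SA[0]=5  'ad'
  #1 SA[1]=1  'bdefad'
  #2 SA[2]=6  'd'
  #3 SA[3]=0  'dbdefad'
  #4 SA[4]=2  'defad'
  #5 SA[5]=3  'efad'
  #6 SA[6]=4  'fad'

[5, 1, 6, 0, 2, 3, 4]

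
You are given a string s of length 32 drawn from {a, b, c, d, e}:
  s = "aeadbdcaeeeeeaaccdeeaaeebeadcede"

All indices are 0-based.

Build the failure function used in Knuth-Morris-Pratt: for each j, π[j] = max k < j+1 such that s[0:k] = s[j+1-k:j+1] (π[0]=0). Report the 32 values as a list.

π[0] = 0
j=1 s[j]='e': π[1]=0 (border '')
j=2 s[j]='a': π[2]=1 (border 'a')
j=3 s[j]='d': k: 1→0; π[3]=0 (border '')
j=4 s[j]='b': π[4]=0 (border '')
j=5 s[j]='d': π[5]=0 (border '')
j=6 s[j]='c': π[6]=0 (border '')
j=7 s[j]='a': π[7]=1 (border 'a')
j=8 s[j]='e': π[8]=2 (border 'ae')
j=9 s[j]='e': k: 2→0; π[9]=0 (border '')
j=10 s[j]='e': π[10]=0 (border '')
j=11 s[j]='e': π[11]=0 (border '')
j=12 s[j]='e': π[12]=0 (border '')
j=13 s[j]='a': π[13]=1 (border 'a')
j=14 s[j]='a': k: 1→0; π[14]=1 (border 'a')
j=15 s[j]='c': k: 1→0; π[15]=0 (border '')
j=16 s[j]='c': π[16]=0 (border '')
j=17 s[j]='d': π[17]=0 (border '')
j=18 s[j]='e': π[18]=0 (border '')
j=19 s[j]='e': π[19]=0 (border '')
j=20 s[j]='a': π[20]=1 (border 'a')
j=21 s[j]='a': k: 1→0; π[21]=1 (border 'a')
j=22 s[j]='e': π[22]=2 (border 'ae')
j=23 s[j]='e': k: 2→0; π[23]=0 (border '')
j=24 s[j]='b': π[24]=0 (border '')
j=25 s[j]='e': π[25]=0 (border '')
j=26 s[j]='a': π[26]=1 (border 'a')
j=27 s[j]='d': k: 1→0; π[27]=0 (border '')
j=28 s[j]='c': π[28]=0 (border '')
j=29 s[j]='e': π[29]=0 (border '')
j=30 s[j]='d': π[30]=0 (border '')
j=31 s[j]='e': π[31]=0 (border '')

[0, 0, 1, 0, 0, 0, 0, 1, 2, 0, 0, 0, 0, 1, 1, 0, 0, 0, 0, 0, 1, 1, 2, 0, 0, 0, 1, 0, 0, 0, 0, 0]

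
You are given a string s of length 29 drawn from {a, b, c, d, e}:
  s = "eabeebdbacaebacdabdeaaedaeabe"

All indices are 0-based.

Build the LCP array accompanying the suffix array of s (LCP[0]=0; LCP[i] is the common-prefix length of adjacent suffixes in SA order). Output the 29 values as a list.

rank | idx | suffix
   0 |  20 | aaedaeabe
   1 |  16 | abdeaaedaeabe
   2 |  26 | abe
   3 |   1 | abeebdbacaebacdabdeaaedaeabe
   4 |   8 | acaebacdabdeaaedaeabe
   5 |  13 | acdabdeaaedaeabe
   6 |  24 | aeabe
   7 |  10 | aebacdabdeaaedaeabe
   8 |  21 | aedaeabe
   9 |   7 | bacaebacdabdeaaedaeabe
  10 |  12 | bacdabdeaaedaeabe
  11 |   5 | bdbacaebacdabdeaaedaeabe
  12 |  17 | bdeaaedaeabe
  13 |  27 | be
  14 |   2 | beebdbacaebacdabdeaaedaeabe
  15 |   9 | caebacdabdeaaedaeabe
  16 |  14 | cdabdeaaedaeabe
  17 |  15 | dabdeaaedaeabe
  18 |  23 | daeabe
  19 |   6 | dbacaebacdabdeaaedaeabe
  20 |  18 | deaaedaeabe
  21 |  28 | e
  22 |  19 | eaaedaeabe
  23 |  25 | eabe
  24 |   0 | eabeebdbacaebacdabdeaaedaeabe
  25 |  11 | ebacdabdeaaedaeabe
  26 |   4 | ebdbacaebacdabdeaaedaeabe
  27 |  22 | edaeabe
  28 |   3 | eebdbacaebacdabdeaaedaeabe

SA = [20, 16, 26, 1, 8, 13, 24, 10, 21, 7, 12, 5, 17, 27, 2, 9, 14, 15, 23, 6, 18, 28, 19, 25, 0, 11, 4, 22, 3]
[i] adj suffixes → lcp
  [1] 20/16 → 1 ('a')
  [2] 16/26 → 2 ('ab')
  [3] 26/1 → 3 ('abe')
  [4] 1/8 → 1 ('a')
  [5] 8/13 → 2 ('ac')
  [6] 13/24 → 1 ('a')
  [7] 24/10 → 2 ('ae')
  [8] 10/21 → 2 ('ae')
  [9] 21/7 → 0 ('')
  [10] 7/12 → 3 ('bac')
  [11] 12/5 → 1 ('b')
  [12] 5/17 → 2 ('bd')
  [13] 17/27 → 1 ('b')
  [14] 27/2 → 2 ('be')
  [15] 2/9 → 0 ('')
  [16] 9/14 → 1 ('c')
  [17] 14/15 → 0 ('')
  [18] 15/23 → 2 ('da')
  [19] 23/6 → 1 ('d')
  [20] 6/18 → 1 ('d')
  [21] 18/28 → 0 ('')
  [22] 28/19 → 1 ('e')
  [23] 19/25 → 2 ('ea')
  [24] 25/0 → 4 ('eabe')
  [25] 0/11 → 1 ('e')
  [26] 11/4 → 2 ('eb')
  [27] 4/22 → 1 ('e')
  [28] 22/3 → 1 ('e')

[0, 1, 2, 3, 1, 2, 1, 2, 2, 0, 3, 1, 2, 1, 2, 0, 1, 0, 2, 1, 1, 0, 1, 2, 4, 1, 2, 1, 1]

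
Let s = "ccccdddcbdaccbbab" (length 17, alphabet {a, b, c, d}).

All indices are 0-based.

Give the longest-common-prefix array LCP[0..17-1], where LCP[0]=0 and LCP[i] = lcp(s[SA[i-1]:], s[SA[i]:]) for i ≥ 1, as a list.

rank | idx | suffix
   0 |  15 | ab
   1 |  10 | accbbab
   2 |  16 | b
   3 |  14 | bab
   4 |  13 | bbab
   5 |   8 | bdaccbbab
   6 |  12 | cbbab
   7 |   7 | cbdaccbbab
   8 |  11 | ccbbab
   9 |   0 | ccccdddcbdaccbbab
  10 |   1 | cccdddcbdaccbbab
  11 |   2 | ccdddcbdaccbbab
  12 |   3 | cdddcbdaccbbab
  13 |   9 | daccbbab
  14 |   6 | dcbdaccbbab
  15 |   5 | ddcbdaccbbab
  16 |   4 | dddcbdaccbbab

SA = [15, 10, 16, 14, 13, 8, 12, 7, 11, 0, 1, 2, 3, 9, 6, 5, 4]
rank  pair      lcp
   1  s[15:],s[10:]  1  'a'
   2  s[10:],s[16:]  0  ''
   3  s[16:],s[14:]  1  'b'
   4  s[14:],s[13:]  1  'b'
   5  s[13:],s[8:]  1  'b'
   6  s[8:],s[12:]  0  ''
   7  s[12:],s[7:]  2  'cb'
   8  s[7:],s[11:]  1  'c'
   9  s[11:],s[0:]  2  'cc'
  10  s[0:],s[1:]  3  'ccc'
  11  s[1:],s[2:]  2  'cc'
  12  s[2:],s[3:]  1  'c'
  13  s[3:],s[9:]  0  ''
  14  s[9:],s[6:]  1  'd'
  15  s[6:],s[5:]  1  'd'
  16  s[5:],s[4:]  2  'dd'

[0, 1, 0, 1, 1, 1, 0, 2, 1, 2, 3, 2, 1, 0, 1, 1, 2]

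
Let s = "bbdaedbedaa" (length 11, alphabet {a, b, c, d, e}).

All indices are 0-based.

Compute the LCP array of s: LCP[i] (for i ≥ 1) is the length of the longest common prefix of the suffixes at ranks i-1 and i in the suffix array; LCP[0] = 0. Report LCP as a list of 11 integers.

[0, 1, 1, 0, 1, 1, 0, 2, 1, 0, 2]

sorted suffixes:
  #0 SA[0]=10  'a'
  #1 SA[1]=9  'aa'
  #2 SA[2]=3  'aedbedaa'
  #3 SA[3]=0  'bbdaedbedaa'
  #4 SA[4]=1  'bdaedbedaa'
  #5 SA[5]=6  'bedaa'
  #6 SA[6]=8  'daa'
  #7 SA[7]=2  'daedbedaa'
  #8 SA[8]=5  'dbedaa'
  #9 SA[9]=7  'edaa'
  #10 SA[10]=4  'edbedaa'

SA = [10, 9, 3, 0, 1, 6, 8, 2, 5, 7, 4]
[i] adj suffixes → lcp
  [1] 10/9 → 1 ('a')
  [2] 9/3 → 1 ('a')
  [3] 3/0 → 0 ('')
  [4] 0/1 → 1 ('b')
  [5] 1/6 → 1 ('b')
  [6] 6/8 → 0 ('')
  [7] 8/2 → 2 ('da')
  [8] 2/5 → 1 ('d')
  [9] 5/7 → 0 ('')
  [10] 7/4 → 2 ('ed')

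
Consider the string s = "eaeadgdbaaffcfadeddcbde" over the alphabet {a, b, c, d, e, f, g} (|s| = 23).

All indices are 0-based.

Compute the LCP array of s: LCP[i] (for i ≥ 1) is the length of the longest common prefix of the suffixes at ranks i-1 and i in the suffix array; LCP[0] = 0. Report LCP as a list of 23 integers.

rank→(start, suffix):
  0 → (8, 'aaffcfadeddcbde')
  1 → (14, 'adeddcbde')
  2 → (3, 'adgdbaaffcfadeddcbde')
  3 → (1, 'aeadgdbaaffcfadeddcbde')
  4 → (9, 'affcfadeddcbde')
  5 → (7, 'baaffcfadeddcbde')
  6 → (20, 'bde')
  7 → (19, 'cbde')
  8 → (12, 'cfadeddcbde')
  9 → (6, 'dbaaffcfadeddcbde')
  10 → (18, 'dcbde')
  11 → (17, 'ddcbde')
  12 → (21, 'de')
  13 → (15, 'deddcbde')
  14 → (4, 'dgdbaaffcfadeddcbde')
  15 → (22, 'e')
  16 → (2, 'eadgdbaaffcfadeddcbde')
  17 → (0, 'eaeadgdbaaffcfadeddcbde')
  18 → (16, 'eddcbde')
  19 → (13, 'fadeddcbde')
  20 → (11, 'fcfadeddcbde')
  21 → (10, 'ffcfadeddcbde')
  22 → (5, 'gdbaaffcfadeddcbde')

SA = [8, 14, 3, 1, 9, 7, 20, 19, 12, 6, 18, 17, 21, 15, 4, 22, 2, 0, 16, 13, 11, 10, 5]
[i] adj suffixes → lcp
  [1] 8/14 → 1 ('a')
  [2] 14/3 → 2 ('ad')
  [3] 3/1 → 1 ('a')
  [4] 1/9 → 1 ('a')
  [5] 9/7 → 0 ('')
  [6] 7/20 → 1 ('b')
  [7] 20/19 → 0 ('')
  [8] 19/12 → 1 ('c')
  [9] 12/6 → 0 ('')
  [10] 6/18 → 1 ('d')
  [11] 18/17 → 1 ('d')
  [12] 17/21 → 1 ('d')
  [13] 21/15 → 2 ('de')
  [14] 15/4 → 1 ('d')
  [15] 4/22 → 0 ('')
  [16] 22/2 → 1 ('e')
  [17] 2/0 → 2 ('ea')
  [18] 0/16 → 1 ('e')
  [19] 16/13 → 0 ('')
  [20] 13/11 → 1 ('f')
  [21] 11/10 → 1 ('f')
  [22] 10/5 → 0 ('')

[0, 1, 2, 1, 1, 0, 1, 0, 1, 0, 1, 1, 1, 2, 1, 0, 1, 2, 1, 0, 1, 1, 0]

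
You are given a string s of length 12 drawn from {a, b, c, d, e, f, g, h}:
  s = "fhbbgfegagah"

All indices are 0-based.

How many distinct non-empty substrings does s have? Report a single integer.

71

rank | idx | suffix
   0 |   8 | agah
   1 |  10 | ah
   2 |   2 | bbgfegagah
   3 |   3 | bgfegagah
   4 |   6 | egagah
   5 |   5 | fegagah
   6 |   0 | fhbbgfegagah
   7 |   7 | gagah
   8 |   9 | gah
   9 |   4 | gfegagah
  10 |  11 | h
  11 |   1 | hbbgfegagah

SA = [8, 10, 2, 3, 6, 5, 0, 7, 9, 4, 11, 1]
rank  pair      lcp
   1  s[8:],s[10:]  1  'a'
   2  s[10:],s[2:]  0  ''
   3  s[2:],s[3:]  1  'b'
   4  s[3:],s[6:]  0  ''
   5  s[6:],s[5:]  0  ''
   6  s[5:],s[0:]  1  'f'
   7  s[0:],s[7:]  0  ''
   8  s[7:],s[9:]  2  'ga'
   9  s[9:],s[4:]  1  'g'
  10  s[4:],s[11:]  0  ''
  11  s[11:],s[1:]  1  'h'

n(n+1)/2 = 12·13/2 = 78
Σ LCP = 0 + 1 + 0 + 1 + 0 + 0 + 1 + 0 + 2 + 1 + 0 + 1 = 7
distinct = 78 − 7 = 71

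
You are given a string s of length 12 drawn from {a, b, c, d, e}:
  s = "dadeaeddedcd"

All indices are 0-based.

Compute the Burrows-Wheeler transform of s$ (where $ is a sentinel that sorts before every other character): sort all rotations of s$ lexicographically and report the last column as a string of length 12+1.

rank  rotation       last
    0  $dadeaeddedcd  d
    1  adeaeddedcd$d  d
    2  aeddedcd$dade  e
    3  cd$dadeaedded  d
    4  d$dadeaeddedc  c
    5  dadeaeddedcd$  $
    6  dcd$dadeaedde  e
    7  ddedcd$dadeae  e
    8  deaeddedcd$da  a
    9  dedcd$dadeaed  d
   10  eaeddedcd$dad  d
   11  edcd$dadeaedd  d
   12  eddedcd$dadea  a

ddedc$eeaddda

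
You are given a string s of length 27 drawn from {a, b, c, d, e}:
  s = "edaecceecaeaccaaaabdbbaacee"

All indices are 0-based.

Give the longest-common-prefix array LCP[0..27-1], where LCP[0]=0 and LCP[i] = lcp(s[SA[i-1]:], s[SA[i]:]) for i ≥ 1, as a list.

rank | idx | suffix
   0 |  14 | aaaabdbbaacee
   1 |  15 | aaabdbbaacee
   2 |  16 | aabdbbaacee
   3 |  22 | aacee
   4 |  17 | abdbbaacee
   5 |  11 | accaaaabdbbaacee
   6 |  23 | acee
   7 |   9 | aeaccaaaabdbbaacee
   8 |   2 | aecceecaeaccaaaabdbbaacee
   9 |  21 | baacee
  10 |  20 | bbaacee
  11 |  18 | bdbbaacee
  12 |  13 | caaaabdbbaacee
  13 |   8 | caeaccaaaabdbbaacee
  14 |  12 | ccaaaabdbbaacee
  15 |   4 | cceecaeaccaaaabdbbaacee
  16 |  24 | cee
  17 |   5 | ceecaeaccaaaabdbbaacee
  18 |   1 | daecceecaeaccaaaabdbbaacee
  19 |  19 | dbbaacee
  20 |  26 | e
  21 |  10 | eaccaaaabdbbaacee
  22 |   7 | ecaeaccaaaabdbbaacee
  23 |   3 | ecceecaeaccaaaabdbbaacee
  24 |   0 | edaecceecaeaccaaaabdbbaacee
  25 |  25 | ee
  26 |   6 | eecaeaccaaaabdbbaacee

SA = [14, 15, 16, 22, 17, 11, 23, 9, 2, 21, 20, 18, 13, 8, 12, 4, 24, 5, 1, 19, 26, 10, 7, 3, 0, 25, 6]
i: (SA[i-1],SA[i]) lcp shared
  1: (14,15) 3 'aaa'
  2: (15,16) 2 'aa'
  3: (16,22) 2 'aa'
  4: (22,17) 1 'a'
  5: (17,11) 1 'a'
  6: (11,23) 2 'ac'
  7: (23,9) 1 'a'
  8: (9,2) 2 'ae'
  9: (2,21) 0 ''
  10: (21,20) 1 'b'
  11: (20,18) 1 'b'
  12: (18,13) 0 ''
  13: (13,8) 2 'ca'
  14: (8,12) 1 'c'
  15: (12,4) 2 'cc'
  16: (4,24) 1 'c'
  17: (24,5) 3 'cee'
  18: (5,1) 0 ''
  19: (1,19) 1 'd'
  20: (19,26) 0 ''
  21: (26,10) 1 'e'
  22: (10,7) 1 'e'
  23: (7,3) 2 'ec'
  24: (3,0) 1 'e'
  25: (0,25) 1 'e'
  26: (25,6) 2 'ee'

[0, 3, 2, 2, 1, 1, 2, 1, 2, 0, 1, 1, 0, 2, 1, 2, 1, 3, 0, 1, 0, 1, 1, 2, 1, 1, 2]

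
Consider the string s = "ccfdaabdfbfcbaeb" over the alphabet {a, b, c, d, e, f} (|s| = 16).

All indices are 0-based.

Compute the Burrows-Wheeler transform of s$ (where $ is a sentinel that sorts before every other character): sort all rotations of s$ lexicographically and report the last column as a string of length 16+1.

rank  rotation           last
    0  $ccfdaabdfbfcbaeb  b
    1  aabdfbfcbaeb$ccfd  d
    2  abdfbfcbaeb$ccfda  a
    3  aeb$ccfdaabdfbfcb  b
    4  b$ccfdaabdfbfcbae  e
    5  baeb$ccfdaabdfbfc  c
    6  bdfbfcbaeb$ccfdaa  a
    7  bfcbaeb$ccfdaabdf  f
    8  cbaeb$ccfdaabdfbf  f
    9  ccfdaabdfbfcbaeb$  $
   10  cfdaabdfbfcbaeb$c  c
   11  daabdfbfcbaeb$ccf  f
   12  dfbfcbaeb$ccfdaab  b
   13  eb$ccfdaabdfbfcba  a
   14  fbfcbaeb$ccfdaabd  d
   15  fcbaeb$ccfdaabdfb  b
   16  fdaabdfbfcbaeb$cc  c

bdabecaff$cfbadbc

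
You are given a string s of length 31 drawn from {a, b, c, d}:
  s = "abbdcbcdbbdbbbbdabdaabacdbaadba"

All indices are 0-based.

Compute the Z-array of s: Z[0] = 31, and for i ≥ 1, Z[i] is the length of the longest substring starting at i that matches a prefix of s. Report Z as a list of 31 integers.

[31, 0, 0, 0, 0, 0, 0, 0, 0, 0, 0, 0, 0, 0, 0, 0, 2, 0, 0, 1, 2, 0, 1, 0, 0, 0, 1, 1, 0, 0, 1]

Z[0]=31
i=1: i≥r, start 0; Z[1]=0
i=2: i≥r, start 0; Z[2]=0
i=3: i≥r, start 0; Z[3]=0
i=4: i≥r, start 0; Z[4]=0
i=5: i≥r, start 0; Z[5]=0
i=6: i≥r, start 0; Z[6]=0
i=7: i≥r, start 0; Z[7]=0
i=8: i≥r, start 0; Z[8]=0
i=9: i≥r, start 0; Z[9]=0
i=10: i≥r, start 0; Z[10]=0
i=11: i≥r, start 0; Z[11]=0
i=12: i≥r, start 0; Z[12]=0
i=13: i≥r, start 0; Z[13]=0
i=14: i≥r, start 0; Z[14]=0
i=15: i≥r, start 0; Z[15]=0
i=16: i≥r, start 0; Z[16]=2 scan→box=[16,18)
i=17: min(r-i=1, Z[1]=0)=0; Z[17]=0
i=18: i≥r, start 0; Z[18]=0
i=19: i≥r, start 0; Z[19]=1 scan→box=[19,20)
i=20: i≥r, start 0; Z[20]=2 scan→box=[20,22)
i=21: min(r-i=1, Z[1]=0)=0; Z[21]=0
i=22: i≥r, start 0; Z[22]=1 scan→box=[22,23)
i=23: i≥r, start 0; Z[23]=0
i=24: i≥r, start 0; Z[24]=0
i=25: i≥r, start 0; Z[25]=0
i=26: i≥r, start 0; Z[26]=1 scan→box=[26,27)
i=27: i≥r, start 0; Z[27]=1 scan→box=[27,28)
i=28: i≥r, start 0; Z[28]=0
i=29: i≥r, start 0; Z[29]=0
i=30: i≥r, start 0; Z[30]=1 scan→box=[30,31)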